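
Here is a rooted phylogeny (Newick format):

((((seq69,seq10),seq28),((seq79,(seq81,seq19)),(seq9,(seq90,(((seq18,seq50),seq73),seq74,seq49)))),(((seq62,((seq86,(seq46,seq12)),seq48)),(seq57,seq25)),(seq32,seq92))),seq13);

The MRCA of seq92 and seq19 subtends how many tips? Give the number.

The MRCA of seq92 and seq19 is the node subtending (((seq69,seq10),seq28),((seq79,(seq81,seq19)),(seq9,(seq90,(((seq18,seq50),seq73),seq74,seq49)))),(((seq62,((seq86,(seq46,seq12)),seq48)),(seq57,seq25)),(seq32,seq92))).
That clade contains 22 terminal taxa: seq10, seq12, seq18, seq19, seq25, seq28, seq32, seq46, seq48, seq49, seq50, seq57, seq62, seq69, seq73, seq74, seq79, seq81, seq86, seq9, seq90, seq92.

22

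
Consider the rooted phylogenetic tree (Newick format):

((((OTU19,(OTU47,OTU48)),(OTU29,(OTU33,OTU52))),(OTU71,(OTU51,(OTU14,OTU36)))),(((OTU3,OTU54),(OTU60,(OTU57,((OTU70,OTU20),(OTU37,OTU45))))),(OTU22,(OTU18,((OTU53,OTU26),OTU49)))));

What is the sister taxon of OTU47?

OTU47 attaches to the tree at the node subtending (OTU47,OTU48).
The other lineage descending from that same node — the sister group — is the single tip OTU48.

OTU48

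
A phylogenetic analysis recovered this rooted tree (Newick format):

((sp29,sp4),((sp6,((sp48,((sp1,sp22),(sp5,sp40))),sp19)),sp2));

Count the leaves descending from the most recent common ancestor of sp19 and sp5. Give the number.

6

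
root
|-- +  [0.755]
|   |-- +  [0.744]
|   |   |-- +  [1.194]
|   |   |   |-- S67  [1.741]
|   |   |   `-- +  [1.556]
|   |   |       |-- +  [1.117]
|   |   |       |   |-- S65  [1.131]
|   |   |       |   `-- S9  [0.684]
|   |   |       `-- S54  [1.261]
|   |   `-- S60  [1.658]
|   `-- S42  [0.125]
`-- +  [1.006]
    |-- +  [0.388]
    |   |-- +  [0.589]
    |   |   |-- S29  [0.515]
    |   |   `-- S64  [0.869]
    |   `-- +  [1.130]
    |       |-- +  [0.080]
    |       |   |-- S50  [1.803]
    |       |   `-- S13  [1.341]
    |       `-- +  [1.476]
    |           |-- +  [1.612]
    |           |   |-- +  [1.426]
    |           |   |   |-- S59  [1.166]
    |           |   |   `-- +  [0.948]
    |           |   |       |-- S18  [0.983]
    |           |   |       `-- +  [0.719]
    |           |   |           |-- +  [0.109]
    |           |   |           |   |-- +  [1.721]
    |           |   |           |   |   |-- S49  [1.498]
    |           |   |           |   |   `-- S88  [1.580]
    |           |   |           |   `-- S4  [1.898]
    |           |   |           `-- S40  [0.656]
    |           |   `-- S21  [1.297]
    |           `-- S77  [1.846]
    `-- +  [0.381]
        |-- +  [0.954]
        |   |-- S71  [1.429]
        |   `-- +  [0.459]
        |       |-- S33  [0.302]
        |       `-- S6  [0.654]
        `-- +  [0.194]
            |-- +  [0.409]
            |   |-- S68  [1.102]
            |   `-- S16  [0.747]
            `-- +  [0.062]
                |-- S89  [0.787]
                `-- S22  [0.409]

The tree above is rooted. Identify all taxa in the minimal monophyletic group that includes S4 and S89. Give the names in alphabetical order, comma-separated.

Tracing S4: it sits inside ((S49,S88),S4).
Tracing S89: it sits inside (S89,S22).
The smallest clade enclosing both is (((S29,S64),((S50,S13),(((S59,(S18,(((S49,S88),S4),S40))),S21),S77))),((S71,(S33,S6)),((S68,S16),(S89,S22)))); the answer is its 19 terminal taxa in alphabetical order.

S13, S16, S18, S21, S22, S29, S33, S4, S40, S49, S50, S59, S6, S64, S68, S71, S77, S88, S89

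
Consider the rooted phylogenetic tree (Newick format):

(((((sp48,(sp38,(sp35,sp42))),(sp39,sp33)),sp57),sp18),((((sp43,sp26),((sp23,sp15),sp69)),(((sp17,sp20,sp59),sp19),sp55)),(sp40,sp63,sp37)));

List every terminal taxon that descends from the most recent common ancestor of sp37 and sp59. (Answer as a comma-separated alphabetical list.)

Tracing sp37: it sits inside (sp40,sp63,sp37).
Tracing sp59: it sits inside (sp17,sp20,sp59).
The smallest clade enclosing both is ((((sp43,sp26),((sp23,sp15),sp69)),(((sp17,sp20,sp59),sp19),sp55)),(sp40,sp63,sp37)); the answer is its 13 terminal taxa in alphabetical order.

sp15, sp17, sp19, sp20, sp23, sp26, sp37, sp40, sp43, sp55, sp59, sp63, sp69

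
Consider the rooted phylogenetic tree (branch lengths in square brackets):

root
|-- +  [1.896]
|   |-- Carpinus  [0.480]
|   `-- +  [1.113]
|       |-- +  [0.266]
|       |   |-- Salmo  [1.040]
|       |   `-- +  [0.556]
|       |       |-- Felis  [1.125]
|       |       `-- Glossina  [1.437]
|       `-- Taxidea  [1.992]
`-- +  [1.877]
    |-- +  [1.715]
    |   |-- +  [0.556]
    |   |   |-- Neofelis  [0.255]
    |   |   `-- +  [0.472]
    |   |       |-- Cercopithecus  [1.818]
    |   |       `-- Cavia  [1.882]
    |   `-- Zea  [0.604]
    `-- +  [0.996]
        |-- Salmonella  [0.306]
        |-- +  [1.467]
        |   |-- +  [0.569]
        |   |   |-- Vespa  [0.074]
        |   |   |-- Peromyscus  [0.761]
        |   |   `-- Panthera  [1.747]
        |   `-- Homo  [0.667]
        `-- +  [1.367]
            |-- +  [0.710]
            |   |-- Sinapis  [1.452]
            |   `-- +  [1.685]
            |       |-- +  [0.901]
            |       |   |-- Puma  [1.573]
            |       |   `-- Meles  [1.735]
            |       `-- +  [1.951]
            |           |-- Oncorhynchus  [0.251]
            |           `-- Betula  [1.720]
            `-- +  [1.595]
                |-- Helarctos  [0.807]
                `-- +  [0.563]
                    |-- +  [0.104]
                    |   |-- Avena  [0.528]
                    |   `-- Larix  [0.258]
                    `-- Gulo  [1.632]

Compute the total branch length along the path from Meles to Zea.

The path runs Meles → … → MRCA → … → Zea; the MRCA is the node subtending (((Neofelis,(Cercopithecus,Cavia)),Zea),(Salmonella,((Vespa,Peromyscus,Panthera),Homo),((Sinapis,((Puma,Meles),(Oncorhynchus,Betula))),(Helarctos,((Avena,Larix),Gulo))))).
Branch lengths along that path: 1.735 + 0.901 + 1.685 + 0.710 + 1.367 + 0.996 + 1.715 + 0.604 = 9.713.

9.713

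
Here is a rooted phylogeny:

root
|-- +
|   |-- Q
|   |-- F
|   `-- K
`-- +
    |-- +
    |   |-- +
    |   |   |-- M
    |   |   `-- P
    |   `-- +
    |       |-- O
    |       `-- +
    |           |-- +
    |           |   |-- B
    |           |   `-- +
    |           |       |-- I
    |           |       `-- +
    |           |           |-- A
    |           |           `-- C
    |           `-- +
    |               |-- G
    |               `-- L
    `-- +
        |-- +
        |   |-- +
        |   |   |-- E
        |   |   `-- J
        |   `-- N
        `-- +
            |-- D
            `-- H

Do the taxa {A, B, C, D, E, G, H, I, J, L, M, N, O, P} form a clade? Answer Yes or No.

The most recent common ancestor of these taxa subtends (((M,P),(O,((B,(I,(A,C))),(G,L)))),(((E,J),N),(D,H))).
That clade has exactly 14 tips — every listed taxon and nothing else — so the group is monophyletic.

Yes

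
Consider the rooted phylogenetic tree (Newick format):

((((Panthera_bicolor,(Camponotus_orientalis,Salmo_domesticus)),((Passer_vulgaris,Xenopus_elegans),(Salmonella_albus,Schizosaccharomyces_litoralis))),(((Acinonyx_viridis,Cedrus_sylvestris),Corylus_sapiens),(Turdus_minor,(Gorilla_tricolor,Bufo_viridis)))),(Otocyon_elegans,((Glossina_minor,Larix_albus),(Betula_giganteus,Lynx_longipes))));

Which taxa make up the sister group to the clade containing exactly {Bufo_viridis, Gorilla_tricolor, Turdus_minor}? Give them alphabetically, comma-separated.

Acinonyx_viridis, Cedrus_sylvestris, Corylus_sapiens

The clade containing exactly {Bufo_viridis, Gorilla_tricolor, Turdus_minor} attaches to the tree at the node subtending (((Acinonyx_viridis,Cedrus_sylvestris),Corylus_sapiens),(Turdus_minor,(Gorilla_tricolor,Bufo_viridis))).
The other lineage descending from that same node — the sister group — is ((Acinonyx_viridis,Cedrus_sylvestris),Corylus_sapiens); its 3 tips in alphabetical order are the answer.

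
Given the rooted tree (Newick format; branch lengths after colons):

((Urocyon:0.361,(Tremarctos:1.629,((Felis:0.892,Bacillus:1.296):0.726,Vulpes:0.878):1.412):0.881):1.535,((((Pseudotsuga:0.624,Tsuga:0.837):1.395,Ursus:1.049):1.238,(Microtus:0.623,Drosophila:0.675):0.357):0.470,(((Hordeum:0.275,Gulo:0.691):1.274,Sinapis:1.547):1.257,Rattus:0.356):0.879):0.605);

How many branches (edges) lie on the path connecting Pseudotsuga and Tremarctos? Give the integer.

8

The MRCA of Pseudotsuga and Tremarctos is the root of the tree.
From Pseudotsuga up to that node: 5 branches. From Tremarctos up to the same node: 3 branches. Total: 5 + 3 = 8.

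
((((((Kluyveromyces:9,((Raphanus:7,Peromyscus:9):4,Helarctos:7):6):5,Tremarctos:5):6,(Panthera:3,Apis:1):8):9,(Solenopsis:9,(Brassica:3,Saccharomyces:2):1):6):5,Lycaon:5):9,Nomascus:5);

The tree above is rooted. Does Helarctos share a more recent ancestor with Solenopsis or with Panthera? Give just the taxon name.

The MRCA of Helarctos and Panthera subtends (((Kluyveromyces,((Raphanus,Peromyscus),Helarctos)),Tremarctos),(Panthera,Apis)) (7 taxa).
The MRCA of Helarctos and Solenopsis subtends ((((Kluyveromyces,((Raphanus,Peromyscus),Helarctos)),Tremarctos),(Panthera,Apis)),(Solenopsis,(Brassica,Saccharomyces))) (10 taxa).
The first is nested inside the second, so Helarctos shares a more recent common ancestor with Panthera.

Panthera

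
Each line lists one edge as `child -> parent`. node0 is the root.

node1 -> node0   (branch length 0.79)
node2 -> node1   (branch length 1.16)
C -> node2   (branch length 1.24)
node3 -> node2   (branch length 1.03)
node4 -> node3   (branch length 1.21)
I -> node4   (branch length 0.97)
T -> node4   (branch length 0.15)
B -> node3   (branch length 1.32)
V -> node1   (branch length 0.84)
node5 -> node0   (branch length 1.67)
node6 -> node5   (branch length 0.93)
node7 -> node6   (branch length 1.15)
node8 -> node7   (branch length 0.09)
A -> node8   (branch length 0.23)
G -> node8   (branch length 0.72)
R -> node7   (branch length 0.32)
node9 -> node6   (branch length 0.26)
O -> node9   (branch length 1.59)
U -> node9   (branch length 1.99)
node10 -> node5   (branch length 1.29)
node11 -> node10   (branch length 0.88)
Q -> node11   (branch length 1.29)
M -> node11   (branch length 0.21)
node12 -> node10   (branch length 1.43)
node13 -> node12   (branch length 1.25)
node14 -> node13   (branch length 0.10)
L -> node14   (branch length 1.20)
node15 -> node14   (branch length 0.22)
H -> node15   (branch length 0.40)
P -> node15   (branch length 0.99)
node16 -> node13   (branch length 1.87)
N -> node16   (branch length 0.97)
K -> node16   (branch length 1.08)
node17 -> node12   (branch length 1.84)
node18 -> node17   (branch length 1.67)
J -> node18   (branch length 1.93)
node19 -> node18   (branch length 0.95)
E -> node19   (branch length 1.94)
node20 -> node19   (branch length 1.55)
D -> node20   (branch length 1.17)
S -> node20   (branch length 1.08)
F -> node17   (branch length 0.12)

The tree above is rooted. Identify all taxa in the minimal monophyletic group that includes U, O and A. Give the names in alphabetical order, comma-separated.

A, G, O, R, U

Tracing U: it sits inside (O,U).
Tracing O: it sits inside (O,U).
Tracing A: it sits inside (A,G).
The smallest clade enclosing all 3 is (((A,G),R),(O,U)); the answer is its 5 terminal taxa in alphabetical order.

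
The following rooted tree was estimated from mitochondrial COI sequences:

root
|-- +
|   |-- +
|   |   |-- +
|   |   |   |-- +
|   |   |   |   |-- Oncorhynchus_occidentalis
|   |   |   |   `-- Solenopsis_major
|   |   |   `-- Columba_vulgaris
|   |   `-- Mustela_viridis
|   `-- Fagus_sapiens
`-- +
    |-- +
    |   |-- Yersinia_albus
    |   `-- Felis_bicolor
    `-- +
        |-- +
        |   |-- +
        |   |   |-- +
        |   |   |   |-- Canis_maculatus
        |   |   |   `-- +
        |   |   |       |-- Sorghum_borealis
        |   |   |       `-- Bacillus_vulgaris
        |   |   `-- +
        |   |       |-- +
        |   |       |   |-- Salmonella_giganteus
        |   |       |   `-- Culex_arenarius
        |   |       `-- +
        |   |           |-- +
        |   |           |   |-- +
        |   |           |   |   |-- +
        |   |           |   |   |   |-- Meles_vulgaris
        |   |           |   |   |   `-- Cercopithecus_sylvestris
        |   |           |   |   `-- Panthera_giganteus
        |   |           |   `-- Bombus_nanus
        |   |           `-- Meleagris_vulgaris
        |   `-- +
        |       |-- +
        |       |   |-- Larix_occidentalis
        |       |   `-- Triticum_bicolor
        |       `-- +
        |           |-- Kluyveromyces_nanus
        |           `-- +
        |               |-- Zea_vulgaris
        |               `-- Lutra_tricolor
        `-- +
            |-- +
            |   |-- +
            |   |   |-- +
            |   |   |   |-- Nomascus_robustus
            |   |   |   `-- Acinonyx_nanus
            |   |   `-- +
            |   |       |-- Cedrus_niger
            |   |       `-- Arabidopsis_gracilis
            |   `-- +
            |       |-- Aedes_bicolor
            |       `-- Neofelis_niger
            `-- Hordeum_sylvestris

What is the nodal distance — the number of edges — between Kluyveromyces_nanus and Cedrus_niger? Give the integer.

9

The MRCA of Kluyveromyces_nanus and Cedrus_niger is the node subtending ((((Canis_maculatus,(Sorghum_borealis,Bacillus_vulgaris)),((Salmonella_giganteus,Culex_arenarius),((((Meles_vulgaris,Cercopithecus_sylvestris),Panthera_giganteus),Bombus_nanus),Meleagris_vulgaris))),((Larix_occidentalis,Triticum_bicolor),(Kluyveromyces_nanus,(Zea_vulgaris,Lutra_tricolor)))),((((Nomascus_robustus,Acinonyx_nanus),(Cedrus_niger,Arabidopsis_gracilis)),(Aedes_bicolor,Neofelis_niger)),Hordeum_sylvestris)).
From Kluyveromyces_nanus up to that node: 4 branches. From Cedrus_niger up to the same node: 5 branches. Total: 4 + 5 = 9.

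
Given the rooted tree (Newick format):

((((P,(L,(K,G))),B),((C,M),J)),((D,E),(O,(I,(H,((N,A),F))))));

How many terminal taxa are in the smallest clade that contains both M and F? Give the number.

The MRCA of M and F is the root, so the clade is the entire tree.
That clade contains 16 terminal taxa: A, B, C, D, E, F, G, H, I, J, K, L, M, N, O, P.

16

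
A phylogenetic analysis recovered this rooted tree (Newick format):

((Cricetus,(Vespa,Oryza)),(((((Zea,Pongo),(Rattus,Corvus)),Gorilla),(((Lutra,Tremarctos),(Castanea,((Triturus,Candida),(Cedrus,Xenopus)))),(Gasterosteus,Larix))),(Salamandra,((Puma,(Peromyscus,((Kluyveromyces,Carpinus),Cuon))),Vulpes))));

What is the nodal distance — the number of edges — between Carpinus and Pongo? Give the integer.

The MRCA of Carpinus and Pongo is the node subtending (((((Zea,Pongo),(Rattus,Corvus)),Gorilla),(((Lutra,Tremarctos),(Castanea,((Triturus,Candida),(Cedrus,Xenopus)))),(Gasterosteus,Larix))),(Salamandra,((Puma,(Peromyscus,((Kluyveromyces,Carpinus),Cuon))),Vulpes))).
From Carpinus up to that node: 7 branches. From Pongo up to the same node: 5 branches. Total: 7 + 5 = 12.

12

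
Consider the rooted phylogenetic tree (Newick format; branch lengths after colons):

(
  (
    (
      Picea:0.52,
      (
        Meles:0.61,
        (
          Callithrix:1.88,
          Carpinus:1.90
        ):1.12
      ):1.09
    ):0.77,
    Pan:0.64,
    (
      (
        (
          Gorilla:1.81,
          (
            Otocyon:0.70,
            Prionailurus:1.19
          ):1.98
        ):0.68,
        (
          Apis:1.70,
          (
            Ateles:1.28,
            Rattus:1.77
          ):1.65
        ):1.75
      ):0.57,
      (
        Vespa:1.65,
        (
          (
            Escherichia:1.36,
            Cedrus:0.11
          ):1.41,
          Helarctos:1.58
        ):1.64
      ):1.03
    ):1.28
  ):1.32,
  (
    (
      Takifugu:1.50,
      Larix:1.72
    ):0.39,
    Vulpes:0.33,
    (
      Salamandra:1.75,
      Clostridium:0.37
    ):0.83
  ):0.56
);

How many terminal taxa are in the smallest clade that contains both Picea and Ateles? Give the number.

The MRCA of Picea and Ateles is the node subtending ((Picea,(Meles,(Callithrix,Carpinus))),Pan,(((Gorilla,(Otocyon,Prionailurus)),(Apis,(Ateles,Rattus))),(Vespa,((Escherichia,Cedrus),Helarctos)))).
That clade contains 15 terminal taxa: Apis, Ateles, Callithrix, Carpinus, Cedrus, Escherichia, Gorilla, Helarctos, Meles, Otocyon, Pan, Picea, Prionailurus, Rattus, Vespa.

15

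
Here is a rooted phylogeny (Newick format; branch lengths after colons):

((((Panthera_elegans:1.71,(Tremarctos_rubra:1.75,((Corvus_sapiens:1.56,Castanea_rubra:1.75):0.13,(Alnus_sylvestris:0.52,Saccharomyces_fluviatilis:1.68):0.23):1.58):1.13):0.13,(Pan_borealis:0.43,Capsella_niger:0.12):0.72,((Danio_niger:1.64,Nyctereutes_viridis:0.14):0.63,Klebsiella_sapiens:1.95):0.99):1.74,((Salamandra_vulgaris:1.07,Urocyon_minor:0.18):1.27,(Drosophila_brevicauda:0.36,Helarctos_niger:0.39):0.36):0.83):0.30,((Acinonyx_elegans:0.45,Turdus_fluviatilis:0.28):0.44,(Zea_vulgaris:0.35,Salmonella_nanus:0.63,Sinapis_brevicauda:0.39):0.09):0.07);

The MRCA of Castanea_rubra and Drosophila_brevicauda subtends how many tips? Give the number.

15

The MRCA of Castanea_rubra and Drosophila_brevicauda is the node subtending (((Panthera_elegans,(Tremarctos_rubra,((Corvus_sapiens,Castanea_rubra),(Alnus_sylvestris,Saccharomyces_fluviatilis)))),(Pan_borealis,Capsella_niger),((Danio_niger,Nyctereutes_viridis),Klebsiella_sapiens)),((Salamandra_vulgaris,Urocyon_minor),(Drosophila_brevicauda,Helarctos_niger))).
That clade contains 15 terminal taxa: Alnus_sylvestris, Capsella_niger, Castanea_rubra, Corvus_sapiens, Danio_niger, Drosophila_brevicauda, Helarctos_niger, Klebsiella_sapiens, Nyctereutes_viridis, Pan_borealis, Panthera_elegans, Saccharomyces_fluviatilis, Salamandra_vulgaris, Tremarctos_rubra, Urocyon_minor.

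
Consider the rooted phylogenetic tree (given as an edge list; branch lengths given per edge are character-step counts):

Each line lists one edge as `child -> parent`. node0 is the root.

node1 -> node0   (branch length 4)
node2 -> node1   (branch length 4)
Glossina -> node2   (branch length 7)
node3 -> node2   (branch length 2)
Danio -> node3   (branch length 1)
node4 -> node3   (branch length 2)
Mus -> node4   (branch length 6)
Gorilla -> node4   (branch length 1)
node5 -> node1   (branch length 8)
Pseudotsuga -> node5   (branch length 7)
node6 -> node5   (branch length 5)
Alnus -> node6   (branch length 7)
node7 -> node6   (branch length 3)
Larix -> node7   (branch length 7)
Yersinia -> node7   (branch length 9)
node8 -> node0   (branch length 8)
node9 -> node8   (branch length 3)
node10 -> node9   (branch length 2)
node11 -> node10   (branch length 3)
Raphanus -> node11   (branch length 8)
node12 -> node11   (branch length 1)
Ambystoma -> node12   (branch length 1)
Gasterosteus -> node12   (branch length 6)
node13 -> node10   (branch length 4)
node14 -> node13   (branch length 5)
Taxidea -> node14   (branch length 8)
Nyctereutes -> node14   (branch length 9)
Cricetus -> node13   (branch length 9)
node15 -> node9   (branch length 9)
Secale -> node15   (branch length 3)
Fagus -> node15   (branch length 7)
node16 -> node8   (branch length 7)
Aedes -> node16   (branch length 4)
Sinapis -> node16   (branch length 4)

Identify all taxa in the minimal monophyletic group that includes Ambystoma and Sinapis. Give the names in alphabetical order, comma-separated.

Aedes, Ambystoma, Cricetus, Fagus, Gasterosteus, Nyctereutes, Raphanus, Secale, Sinapis, Taxidea

Tracing Ambystoma: it sits inside (Ambystoma,Gasterosteus).
Tracing Sinapis: it sits inside (Aedes,Sinapis).
The smallest clade enclosing both is ((((Raphanus,(Ambystoma,Gasterosteus)),((Taxidea,Nyctereutes),Cricetus)),(Secale,Fagus)),(Aedes,Sinapis)); the answer is its 10 terminal taxa in alphabetical order.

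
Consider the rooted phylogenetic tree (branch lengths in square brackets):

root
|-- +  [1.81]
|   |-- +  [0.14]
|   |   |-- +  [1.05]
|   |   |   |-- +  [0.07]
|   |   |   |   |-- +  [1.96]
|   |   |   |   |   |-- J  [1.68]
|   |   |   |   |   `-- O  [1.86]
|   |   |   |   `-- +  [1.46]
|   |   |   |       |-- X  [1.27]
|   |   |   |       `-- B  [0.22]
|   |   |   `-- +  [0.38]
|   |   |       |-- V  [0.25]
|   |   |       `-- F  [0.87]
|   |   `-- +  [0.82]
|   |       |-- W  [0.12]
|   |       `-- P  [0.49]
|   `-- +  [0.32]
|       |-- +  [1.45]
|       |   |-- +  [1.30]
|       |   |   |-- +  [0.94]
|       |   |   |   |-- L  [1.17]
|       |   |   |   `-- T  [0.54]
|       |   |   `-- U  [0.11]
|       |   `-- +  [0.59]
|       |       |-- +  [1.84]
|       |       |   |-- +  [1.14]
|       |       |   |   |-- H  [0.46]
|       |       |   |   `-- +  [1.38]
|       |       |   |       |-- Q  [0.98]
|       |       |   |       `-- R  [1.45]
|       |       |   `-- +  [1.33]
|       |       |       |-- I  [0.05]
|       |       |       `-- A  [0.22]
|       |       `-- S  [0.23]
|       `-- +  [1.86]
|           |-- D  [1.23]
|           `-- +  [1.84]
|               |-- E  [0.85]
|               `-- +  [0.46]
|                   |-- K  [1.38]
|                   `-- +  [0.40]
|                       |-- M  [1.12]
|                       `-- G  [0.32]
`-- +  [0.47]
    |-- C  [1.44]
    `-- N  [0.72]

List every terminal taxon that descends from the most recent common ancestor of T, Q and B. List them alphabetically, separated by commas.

Tracing T: it sits inside (L,T).
Tracing Q: it sits inside (Q,R).
Tracing B: it sits inside (X,B).
The smallest clade enclosing all 3 is (((((J,O),(X,B)),(V,F)),(W,P)),((((L,T),U),(((H,(Q,R)),(I,A)),S)),(D,(E,(K,(M,G)))))); the answer is its 22 terminal taxa in alphabetical order.

A, B, D, E, F, G, H, I, J, K, L, M, O, P, Q, R, S, T, U, V, W, X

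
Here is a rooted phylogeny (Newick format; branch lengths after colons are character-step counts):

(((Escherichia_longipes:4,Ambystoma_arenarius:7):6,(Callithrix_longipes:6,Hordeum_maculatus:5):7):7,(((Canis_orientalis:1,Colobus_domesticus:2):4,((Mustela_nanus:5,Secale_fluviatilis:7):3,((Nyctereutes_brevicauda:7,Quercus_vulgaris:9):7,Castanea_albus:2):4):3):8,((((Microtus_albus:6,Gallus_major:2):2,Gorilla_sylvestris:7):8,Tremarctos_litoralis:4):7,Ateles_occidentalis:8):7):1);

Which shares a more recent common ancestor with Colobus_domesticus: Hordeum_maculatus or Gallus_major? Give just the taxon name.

The MRCA of Colobus_domesticus and Gallus_major subtends (((Canis_orientalis,Colobus_domesticus),((Mustela_nanus,Secale_fluviatilis),((Nyctereutes_brevicauda,Quercus_vulgaris),Castanea_albus))),((((Microtus_albus,Gallus_major),Gorilla_sylvestris),Tremarctos_litoralis),Ateles_occidentalis)) (12 taxa).
The MRCA of Colobus_domesticus and Hordeum_maculatus is the root, subtending the entire tree (16 taxa).
The first is nested inside the second, so Colobus_domesticus shares a more recent common ancestor with Gallus_major.

Gallus_major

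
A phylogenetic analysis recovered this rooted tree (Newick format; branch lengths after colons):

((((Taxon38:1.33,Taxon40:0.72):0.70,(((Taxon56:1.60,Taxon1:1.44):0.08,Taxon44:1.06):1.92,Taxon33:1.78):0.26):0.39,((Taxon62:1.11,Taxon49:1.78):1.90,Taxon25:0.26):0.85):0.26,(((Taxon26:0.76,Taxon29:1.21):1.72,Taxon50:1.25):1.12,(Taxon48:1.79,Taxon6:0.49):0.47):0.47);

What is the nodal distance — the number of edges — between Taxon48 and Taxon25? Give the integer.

6

The MRCA of Taxon48 and Taxon25 is the root of the tree.
From Taxon48 up to that node: 3 branches. From Taxon25 up to the same node: 3 branches. Total: 3 + 3 = 6.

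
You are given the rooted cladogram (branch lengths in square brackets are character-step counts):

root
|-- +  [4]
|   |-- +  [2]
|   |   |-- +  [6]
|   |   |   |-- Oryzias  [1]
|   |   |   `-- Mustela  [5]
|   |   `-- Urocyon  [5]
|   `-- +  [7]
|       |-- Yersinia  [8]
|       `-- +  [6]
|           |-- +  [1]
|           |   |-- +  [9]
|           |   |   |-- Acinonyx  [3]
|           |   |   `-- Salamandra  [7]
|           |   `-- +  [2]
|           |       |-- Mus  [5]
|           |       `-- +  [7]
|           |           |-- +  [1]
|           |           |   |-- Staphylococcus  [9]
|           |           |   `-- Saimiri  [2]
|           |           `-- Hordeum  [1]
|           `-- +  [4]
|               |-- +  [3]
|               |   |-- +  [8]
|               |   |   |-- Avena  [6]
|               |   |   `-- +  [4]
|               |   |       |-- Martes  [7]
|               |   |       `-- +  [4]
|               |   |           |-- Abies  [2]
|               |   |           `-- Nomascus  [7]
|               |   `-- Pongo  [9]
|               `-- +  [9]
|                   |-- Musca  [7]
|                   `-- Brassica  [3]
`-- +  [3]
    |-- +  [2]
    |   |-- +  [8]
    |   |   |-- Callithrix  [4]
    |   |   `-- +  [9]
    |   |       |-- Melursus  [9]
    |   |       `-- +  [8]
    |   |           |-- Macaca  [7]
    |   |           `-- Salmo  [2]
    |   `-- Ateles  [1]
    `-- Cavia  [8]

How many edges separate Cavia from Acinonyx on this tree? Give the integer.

8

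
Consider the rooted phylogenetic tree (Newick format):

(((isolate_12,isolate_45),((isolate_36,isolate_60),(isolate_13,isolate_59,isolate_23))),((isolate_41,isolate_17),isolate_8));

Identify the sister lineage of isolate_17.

isolate_41

isolate_17 attaches to the tree at the node subtending (isolate_41,isolate_17).
The other lineage descending from that same node — the sister group — is the single tip isolate_41.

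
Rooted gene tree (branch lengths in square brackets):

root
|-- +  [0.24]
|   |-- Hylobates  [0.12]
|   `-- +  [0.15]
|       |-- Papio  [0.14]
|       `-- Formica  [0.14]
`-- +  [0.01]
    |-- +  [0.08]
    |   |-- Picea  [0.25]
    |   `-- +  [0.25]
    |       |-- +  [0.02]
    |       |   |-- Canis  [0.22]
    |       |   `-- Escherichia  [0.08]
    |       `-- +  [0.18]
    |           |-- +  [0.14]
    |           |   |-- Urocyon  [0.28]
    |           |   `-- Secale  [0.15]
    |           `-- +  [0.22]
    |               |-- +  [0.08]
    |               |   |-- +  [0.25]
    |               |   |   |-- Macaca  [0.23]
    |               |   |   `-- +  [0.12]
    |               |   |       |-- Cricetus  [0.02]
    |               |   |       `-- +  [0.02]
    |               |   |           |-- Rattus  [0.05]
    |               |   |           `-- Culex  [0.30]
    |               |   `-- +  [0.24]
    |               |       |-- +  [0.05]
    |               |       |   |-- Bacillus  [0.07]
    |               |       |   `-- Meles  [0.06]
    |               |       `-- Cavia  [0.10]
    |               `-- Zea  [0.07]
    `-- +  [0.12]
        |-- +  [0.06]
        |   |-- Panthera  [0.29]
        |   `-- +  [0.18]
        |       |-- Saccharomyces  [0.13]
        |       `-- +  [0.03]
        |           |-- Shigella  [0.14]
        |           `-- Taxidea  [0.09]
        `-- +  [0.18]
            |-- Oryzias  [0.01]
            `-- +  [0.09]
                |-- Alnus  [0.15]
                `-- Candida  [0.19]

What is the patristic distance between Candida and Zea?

The path runs Candida → … → MRCA → … → Zea; the MRCA is the node subtending ((Picea,((Canis,Escherichia),((Urocyon,Secale),(((Macaca,(Cricetus,(Rattus,Culex))),((Bacillus,Meles),Cavia)),Zea)))),((Panthera,(Saccharomyces,(Shigella,Taxidea))),(Oryzias,(Alnus,Candida)))).
Branch lengths along that path: 0.19 + 0.09 + 0.18 + 0.12 + 0.08 + 0.25 + 0.18 + 0.22 + 0.07 = 1.38.

1.38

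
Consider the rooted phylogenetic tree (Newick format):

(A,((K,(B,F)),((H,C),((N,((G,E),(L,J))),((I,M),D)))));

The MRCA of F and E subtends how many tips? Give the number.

13

The MRCA of F and E is the node subtending ((K,(B,F)),((H,C),((N,((G,E),(L,J))),((I,M),D)))).
That clade contains 13 terminal taxa: B, C, D, E, F, G, H, I, J, K, L, M, N.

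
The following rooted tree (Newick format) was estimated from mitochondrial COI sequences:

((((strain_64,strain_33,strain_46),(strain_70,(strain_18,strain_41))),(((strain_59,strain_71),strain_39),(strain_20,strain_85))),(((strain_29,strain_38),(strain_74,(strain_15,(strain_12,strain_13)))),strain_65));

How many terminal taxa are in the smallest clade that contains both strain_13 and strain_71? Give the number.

18

The MRCA of strain_13 and strain_71 is the root, so the clade is the entire tree.
That clade contains 18 terminal taxa: strain_12, strain_13, strain_15, strain_18, strain_20, strain_29, strain_33, strain_38, strain_39, strain_41, strain_46, strain_59, strain_64, strain_65, strain_70, strain_71, strain_74, strain_85.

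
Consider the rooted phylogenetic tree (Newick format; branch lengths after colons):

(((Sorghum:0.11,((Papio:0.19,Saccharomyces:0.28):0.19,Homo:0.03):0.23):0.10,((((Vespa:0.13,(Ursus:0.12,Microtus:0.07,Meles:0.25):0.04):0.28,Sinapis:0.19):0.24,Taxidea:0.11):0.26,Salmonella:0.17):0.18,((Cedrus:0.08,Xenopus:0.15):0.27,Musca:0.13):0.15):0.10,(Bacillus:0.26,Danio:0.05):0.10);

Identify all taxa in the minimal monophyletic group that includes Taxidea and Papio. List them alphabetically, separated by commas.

Tracing Taxidea: it sits inside (((Vespa,(Ursus,Microtus,Meles)),Sinapis),Taxidea).
Tracing Papio: it sits inside (Papio,Saccharomyces).
The smallest clade enclosing both is ((Sorghum,((Papio,Saccharomyces),Homo)),((((Vespa,(Ursus,Microtus,Meles)),Sinapis),Taxidea),Salmonella),((Cedrus,Xenopus),Musca)); the answer is its 14 terminal taxa in alphabetical order.

Cedrus, Homo, Meles, Microtus, Musca, Papio, Saccharomyces, Salmonella, Sinapis, Sorghum, Taxidea, Ursus, Vespa, Xenopus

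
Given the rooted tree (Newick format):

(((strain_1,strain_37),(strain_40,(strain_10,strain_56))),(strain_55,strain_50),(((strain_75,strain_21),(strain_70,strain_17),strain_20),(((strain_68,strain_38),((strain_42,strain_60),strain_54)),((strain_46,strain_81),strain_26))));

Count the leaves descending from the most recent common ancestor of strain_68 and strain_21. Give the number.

13

The MRCA of strain_68 and strain_21 is the node subtending (((strain_75,strain_21),(strain_70,strain_17),strain_20),(((strain_68,strain_38),((strain_42,strain_60),strain_54)),((strain_46,strain_81),strain_26))).
That clade contains 13 terminal taxa: strain_17, strain_20, strain_21, strain_26, strain_38, strain_42, strain_46, strain_54, strain_60, strain_68, strain_70, strain_75, strain_81.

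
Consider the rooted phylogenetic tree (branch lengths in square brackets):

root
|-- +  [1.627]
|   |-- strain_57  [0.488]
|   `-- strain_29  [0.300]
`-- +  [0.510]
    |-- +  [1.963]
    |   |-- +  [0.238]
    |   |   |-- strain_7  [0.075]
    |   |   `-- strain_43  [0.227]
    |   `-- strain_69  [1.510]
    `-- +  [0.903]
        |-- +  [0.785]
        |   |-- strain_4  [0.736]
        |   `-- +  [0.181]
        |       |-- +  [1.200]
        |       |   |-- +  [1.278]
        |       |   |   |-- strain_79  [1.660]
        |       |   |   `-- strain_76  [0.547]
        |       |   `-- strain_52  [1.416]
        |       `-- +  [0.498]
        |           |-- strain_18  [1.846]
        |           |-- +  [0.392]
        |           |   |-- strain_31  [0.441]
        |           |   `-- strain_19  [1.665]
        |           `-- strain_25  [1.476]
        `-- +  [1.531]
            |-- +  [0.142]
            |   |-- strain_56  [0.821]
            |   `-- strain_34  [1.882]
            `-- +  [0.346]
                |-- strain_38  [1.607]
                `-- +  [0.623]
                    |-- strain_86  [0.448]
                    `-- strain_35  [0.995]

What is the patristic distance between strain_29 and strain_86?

The path runs strain_29 → … → MRCA → … → strain_86; the MRCA is the root of the tree.
Branch lengths along that path: 0.300 + 1.627 + 0.510 + 0.903 + 1.531 + 0.346 + 0.623 + 0.448 = 6.288.

6.288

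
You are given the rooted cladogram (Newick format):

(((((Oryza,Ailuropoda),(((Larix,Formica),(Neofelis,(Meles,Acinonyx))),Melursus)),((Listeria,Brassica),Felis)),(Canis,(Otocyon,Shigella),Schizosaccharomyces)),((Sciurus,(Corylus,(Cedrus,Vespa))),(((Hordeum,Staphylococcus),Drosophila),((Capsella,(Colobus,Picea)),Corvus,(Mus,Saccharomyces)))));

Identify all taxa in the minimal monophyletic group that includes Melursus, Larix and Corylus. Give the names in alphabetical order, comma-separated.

Acinonyx, Ailuropoda, Brassica, Canis, Capsella, Cedrus, Colobus, Corvus, Corylus, Drosophila, Felis, Formica, Hordeum, Larix, Listeria, Meles, Melursus, Mus, Neofelis, Oryza, Otocyon, Picea, Saccharomyces, Schizosaccharomyces, Sciurus, Shigella, Staphylococcus, Vespa

Tracing Melursus: it sits inside (((Larix,Formica),(Neofelis,(Meles,Acinonyx))),Melursus).
Tracing Larix: it sits inside (Larix,Formica).
Tracing Corylus: it sits inside (Corylus,(Cedrus,Vespa)).
The smallest clade enclosing all 3 is the whole tree (their MRCA is the root), so the answer is all 28 tips in alphabetical order.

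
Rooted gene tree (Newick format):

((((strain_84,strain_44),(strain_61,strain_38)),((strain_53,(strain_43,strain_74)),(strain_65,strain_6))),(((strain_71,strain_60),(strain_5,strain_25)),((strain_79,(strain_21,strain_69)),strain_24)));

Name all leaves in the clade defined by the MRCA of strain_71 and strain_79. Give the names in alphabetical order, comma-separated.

strain_21, strain_24, strain_25, strain_5, strain_60, strain_69, strain_71, strain_79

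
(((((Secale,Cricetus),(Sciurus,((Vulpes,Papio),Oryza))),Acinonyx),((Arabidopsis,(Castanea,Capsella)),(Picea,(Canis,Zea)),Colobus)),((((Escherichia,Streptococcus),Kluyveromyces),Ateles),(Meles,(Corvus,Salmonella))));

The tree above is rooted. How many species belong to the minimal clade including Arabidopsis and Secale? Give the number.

The MRCA of Arabidopsis and Secale is the node subtending ((((Secale,Cricetus),(Sciurus,((Vulpes,Papio),Oryza))),Acinonyx),((Arabidopsis,(Castanea,Capsella)),(Picea,(Canis,Zea)),Colobus)).
That clade contains 14 terminal taxa: Acinonyx, Arabidopsis, Canis, Capsella, Castanea, Colobus, Cricetus, Oryza, Papio, Picea, Sciurus, Secale, Vulpes, Zea.

14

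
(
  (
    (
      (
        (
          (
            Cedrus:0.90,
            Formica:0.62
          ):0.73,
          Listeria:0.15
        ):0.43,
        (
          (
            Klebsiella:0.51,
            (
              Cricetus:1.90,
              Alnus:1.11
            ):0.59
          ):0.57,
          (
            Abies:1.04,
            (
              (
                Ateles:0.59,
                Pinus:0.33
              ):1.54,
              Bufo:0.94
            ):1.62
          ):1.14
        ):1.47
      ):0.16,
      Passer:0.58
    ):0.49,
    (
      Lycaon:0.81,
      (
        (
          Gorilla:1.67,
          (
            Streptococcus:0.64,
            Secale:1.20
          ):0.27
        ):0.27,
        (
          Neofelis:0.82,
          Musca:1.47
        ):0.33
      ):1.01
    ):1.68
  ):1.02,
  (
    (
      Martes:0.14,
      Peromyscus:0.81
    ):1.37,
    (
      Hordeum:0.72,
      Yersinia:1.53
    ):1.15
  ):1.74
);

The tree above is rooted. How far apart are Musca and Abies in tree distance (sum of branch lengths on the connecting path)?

The path runs Musca → … → MRCA → … → Abies; the MRCA is the node subtending (((((Cedrus,Formica),Listeria),((Klebsiella,(Cricetus,Alnus)),(Abies,((Ateles,Pinus),Bufo)))),Passer),(Lycaon,((Gorilla,(Streptococcus,Secale)),(Neofelis,Musca)))).
Branch lengths along that path: 1.47 + 0.33 + 1.01 + 1.68 + 0.49 + 0.16 + 1.47 + 1.14 + 1.04 = 8.79.

8.79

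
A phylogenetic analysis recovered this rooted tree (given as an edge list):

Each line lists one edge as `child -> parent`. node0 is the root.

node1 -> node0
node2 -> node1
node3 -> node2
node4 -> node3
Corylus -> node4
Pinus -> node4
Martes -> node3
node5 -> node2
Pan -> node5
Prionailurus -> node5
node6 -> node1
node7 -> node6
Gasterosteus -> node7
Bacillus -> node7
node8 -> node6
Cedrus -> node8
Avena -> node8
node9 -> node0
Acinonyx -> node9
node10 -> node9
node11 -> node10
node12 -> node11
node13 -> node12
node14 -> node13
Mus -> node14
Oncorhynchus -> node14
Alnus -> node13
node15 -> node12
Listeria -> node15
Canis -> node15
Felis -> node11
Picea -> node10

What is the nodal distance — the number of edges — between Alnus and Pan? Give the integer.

The MRCA of Alnus and Pan is the root of the tree.
From Alnus up to that node: 6 branches. From Pan up to the same node: 4 branches. Total: 6 + 4 = 10.

10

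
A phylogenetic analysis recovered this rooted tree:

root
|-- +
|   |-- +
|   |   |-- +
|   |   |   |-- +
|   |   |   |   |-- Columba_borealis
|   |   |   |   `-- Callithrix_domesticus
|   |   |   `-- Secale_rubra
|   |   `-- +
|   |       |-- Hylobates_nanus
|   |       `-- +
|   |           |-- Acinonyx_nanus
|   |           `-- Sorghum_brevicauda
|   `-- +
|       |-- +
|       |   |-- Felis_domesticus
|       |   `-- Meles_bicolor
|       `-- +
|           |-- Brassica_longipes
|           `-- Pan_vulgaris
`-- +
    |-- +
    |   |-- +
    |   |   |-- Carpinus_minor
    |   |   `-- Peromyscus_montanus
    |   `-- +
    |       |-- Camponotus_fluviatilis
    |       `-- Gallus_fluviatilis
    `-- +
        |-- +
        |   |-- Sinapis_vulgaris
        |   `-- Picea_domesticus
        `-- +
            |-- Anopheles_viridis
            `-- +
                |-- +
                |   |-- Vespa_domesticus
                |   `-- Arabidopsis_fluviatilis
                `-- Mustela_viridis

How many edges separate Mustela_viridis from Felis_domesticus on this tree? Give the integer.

9

The MRCA of Mustela_viridis and Felis_domesticus is the root of the tree.
From Mustela_viridis up to that node: 5 branches. From Felis_domesticus up to the same node: 4 branches. Total: 5 + 4 = 9.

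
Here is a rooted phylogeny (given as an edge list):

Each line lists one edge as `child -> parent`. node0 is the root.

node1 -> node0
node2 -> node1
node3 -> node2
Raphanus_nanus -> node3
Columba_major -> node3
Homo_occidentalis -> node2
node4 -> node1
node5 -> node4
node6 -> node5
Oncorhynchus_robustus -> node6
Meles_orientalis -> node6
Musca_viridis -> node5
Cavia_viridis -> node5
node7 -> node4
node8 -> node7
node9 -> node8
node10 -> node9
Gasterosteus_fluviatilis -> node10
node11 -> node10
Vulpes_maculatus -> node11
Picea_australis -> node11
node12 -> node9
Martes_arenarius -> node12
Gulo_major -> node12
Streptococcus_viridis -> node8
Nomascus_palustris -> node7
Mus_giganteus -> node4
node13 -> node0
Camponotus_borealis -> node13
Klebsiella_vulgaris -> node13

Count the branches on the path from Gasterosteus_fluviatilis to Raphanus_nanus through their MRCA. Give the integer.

The MRCA of Gasterosteus_fluviatilis and Raphanus_nanus is the node subtending (((Raphanus_nanus,Columba_major),Homo_occidentalis),(((Oncorhynchus_robustus,Meles_orientalis),Musca_viridis,Cavia_viridis),((((Gasterosteus_fluviatilis,(Vulpes_maculatus,Picea_australis)),(Martes_arenarius,Gulo_major)),Streptococcus_viridis),Nomascus_palustris),Mus_giganteus)).
From Gasterosteus_fluviatilis up to that node: 6 branches. From Raphanus_nanus up to the same node: 3 branches. Total: 6 + 3 = 9.

9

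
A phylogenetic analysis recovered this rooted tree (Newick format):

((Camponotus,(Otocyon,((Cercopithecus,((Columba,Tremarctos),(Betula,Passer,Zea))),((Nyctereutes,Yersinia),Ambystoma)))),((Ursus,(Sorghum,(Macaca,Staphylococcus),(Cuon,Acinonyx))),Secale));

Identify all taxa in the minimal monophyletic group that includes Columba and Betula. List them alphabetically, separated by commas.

Betula, Columba, Passer, Tremarctos, Zea

Tracing Columba: it sits inside (Columba,Tremarctos).
Tracing Betula: it sits inside (Betula,Passer,Zea).
The smallest clade enclosing both is ((Columba,Tremarctos),(Betula,Passer,Zea)); the answer is its 5 terminal taxa in alphabetical order.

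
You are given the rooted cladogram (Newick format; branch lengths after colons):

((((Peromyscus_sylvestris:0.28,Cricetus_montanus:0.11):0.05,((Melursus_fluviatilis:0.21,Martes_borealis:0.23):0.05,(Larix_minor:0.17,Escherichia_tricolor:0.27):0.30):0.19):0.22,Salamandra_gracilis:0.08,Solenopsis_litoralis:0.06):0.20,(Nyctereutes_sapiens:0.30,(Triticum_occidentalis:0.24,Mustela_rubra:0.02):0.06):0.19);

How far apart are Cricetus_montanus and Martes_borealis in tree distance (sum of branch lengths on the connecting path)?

0.63

The path runs Cricetus_montanus → … → MRCA → … → Martes_borealis; the MRCA is the node subtending ((Peromyscus_sylvestris,Cricetus_montanus),((Melursus_fluviatilis,Martes_borealis),(Larix_minor,Escherichia_tricolor))).
Branch lengths along that path: 0.11 + 0.05 + 0.19 + 0.05 + 0.23 = 0.63.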